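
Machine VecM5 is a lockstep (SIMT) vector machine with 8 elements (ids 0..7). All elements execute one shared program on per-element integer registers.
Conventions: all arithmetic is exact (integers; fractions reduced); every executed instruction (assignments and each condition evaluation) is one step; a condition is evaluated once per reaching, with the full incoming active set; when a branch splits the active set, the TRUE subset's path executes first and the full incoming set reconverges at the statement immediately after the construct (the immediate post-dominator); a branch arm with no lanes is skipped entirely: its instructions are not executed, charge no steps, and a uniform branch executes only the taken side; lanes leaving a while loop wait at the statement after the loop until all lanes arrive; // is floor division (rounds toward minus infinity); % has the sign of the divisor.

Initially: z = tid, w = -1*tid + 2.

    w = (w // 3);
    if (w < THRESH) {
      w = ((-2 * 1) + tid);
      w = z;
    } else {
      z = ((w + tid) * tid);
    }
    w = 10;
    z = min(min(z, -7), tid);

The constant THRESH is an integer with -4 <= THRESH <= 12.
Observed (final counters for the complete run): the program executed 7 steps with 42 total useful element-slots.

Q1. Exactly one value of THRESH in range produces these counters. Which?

Answer: THRESH = -1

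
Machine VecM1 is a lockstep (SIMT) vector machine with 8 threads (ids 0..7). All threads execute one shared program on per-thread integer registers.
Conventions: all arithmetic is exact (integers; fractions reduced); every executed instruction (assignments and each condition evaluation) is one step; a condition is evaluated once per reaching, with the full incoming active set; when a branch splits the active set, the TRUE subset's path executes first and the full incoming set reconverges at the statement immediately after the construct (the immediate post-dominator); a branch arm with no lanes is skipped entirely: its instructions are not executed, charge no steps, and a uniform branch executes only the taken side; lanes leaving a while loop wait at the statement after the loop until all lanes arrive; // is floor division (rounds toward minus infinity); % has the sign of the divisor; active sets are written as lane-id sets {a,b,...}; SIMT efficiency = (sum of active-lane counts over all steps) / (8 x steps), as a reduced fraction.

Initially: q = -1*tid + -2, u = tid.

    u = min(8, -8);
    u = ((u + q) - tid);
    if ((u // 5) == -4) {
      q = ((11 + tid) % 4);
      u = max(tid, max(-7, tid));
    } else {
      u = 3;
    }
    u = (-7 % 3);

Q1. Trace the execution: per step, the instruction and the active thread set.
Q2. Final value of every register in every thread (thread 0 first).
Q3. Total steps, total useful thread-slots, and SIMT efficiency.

step 0: u <- min(8, -8)              {0,1,2,3,4,5,6,7}
step 1: u <- ((u + q) - tid)         {0,1,2,3,4,5,6,7}
step 2: eval ((u // 5) == -4)        {0,1,2,3,4,5,6,7}
step 3: q <- ((11 + tid) % 4)        {3,4,5}
step 4: u <- max(tid, max(-7, tid))  {3,4,5}
step 5: u <- 3                       {0,1,2,6,7}
step 6: u <- (-7 % 3)                {0,1,2,3,4,5,6,7}

Answer: 7 steps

q: -2,-3,-4,2,3,0,-8,-9
u: 2,2,2,2,2,2,2,2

steps = 7; useful = 43; efficiency = 43/56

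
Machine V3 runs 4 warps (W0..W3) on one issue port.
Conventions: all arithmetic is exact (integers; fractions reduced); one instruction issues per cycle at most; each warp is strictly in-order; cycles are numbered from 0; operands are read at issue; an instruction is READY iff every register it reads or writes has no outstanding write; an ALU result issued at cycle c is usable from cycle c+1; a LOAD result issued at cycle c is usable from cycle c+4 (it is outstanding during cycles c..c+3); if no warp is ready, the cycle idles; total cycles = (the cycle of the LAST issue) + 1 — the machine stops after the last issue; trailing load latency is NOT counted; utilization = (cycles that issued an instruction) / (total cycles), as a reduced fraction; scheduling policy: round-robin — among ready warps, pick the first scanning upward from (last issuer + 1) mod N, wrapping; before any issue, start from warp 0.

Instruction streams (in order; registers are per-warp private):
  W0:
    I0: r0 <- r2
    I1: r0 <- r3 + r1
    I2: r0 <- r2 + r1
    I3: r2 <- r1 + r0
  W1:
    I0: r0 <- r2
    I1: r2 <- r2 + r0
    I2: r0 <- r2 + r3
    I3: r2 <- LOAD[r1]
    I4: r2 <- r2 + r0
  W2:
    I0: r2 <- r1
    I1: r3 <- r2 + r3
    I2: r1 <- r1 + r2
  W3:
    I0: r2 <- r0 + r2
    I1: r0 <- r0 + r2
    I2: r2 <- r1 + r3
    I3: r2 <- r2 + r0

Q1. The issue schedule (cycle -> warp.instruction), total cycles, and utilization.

cycle 0: W0.I0
cycle 1: W1.I0
cycle 2: W2.I0
cycle 3: W3.I0
cycle 4: W0.I1
cycle 5: W1.I1
cycle 6: W2.I1
cycle 7: W3.I1
cycle 8: W0.I2
cycle 9: W1.I2
cycle 10: W2.I2
cycle 11: W3.I2
cycle 12: W0.I3
cycle 13: W1.I3
cycle 14: W3.I3
cycle 15: idle
cycle 16: idle
cycle 17: W1.I4

Answer: 18 cycles, utilization 8/9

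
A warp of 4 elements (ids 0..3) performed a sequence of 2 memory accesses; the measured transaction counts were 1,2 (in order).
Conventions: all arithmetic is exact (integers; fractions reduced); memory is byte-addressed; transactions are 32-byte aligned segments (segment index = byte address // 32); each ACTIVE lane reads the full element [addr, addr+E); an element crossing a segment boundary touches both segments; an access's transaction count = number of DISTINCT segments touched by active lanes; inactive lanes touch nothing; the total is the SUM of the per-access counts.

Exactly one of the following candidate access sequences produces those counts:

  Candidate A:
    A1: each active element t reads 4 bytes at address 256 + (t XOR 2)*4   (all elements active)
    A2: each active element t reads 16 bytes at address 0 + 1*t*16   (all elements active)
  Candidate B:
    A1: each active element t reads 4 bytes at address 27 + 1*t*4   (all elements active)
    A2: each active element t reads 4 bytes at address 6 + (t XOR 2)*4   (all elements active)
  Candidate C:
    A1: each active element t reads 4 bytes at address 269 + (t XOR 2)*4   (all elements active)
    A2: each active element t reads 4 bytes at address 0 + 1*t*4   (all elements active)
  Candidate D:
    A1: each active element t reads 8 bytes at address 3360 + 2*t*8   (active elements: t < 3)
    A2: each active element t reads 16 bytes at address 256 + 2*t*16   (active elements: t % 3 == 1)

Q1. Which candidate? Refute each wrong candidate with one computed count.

B: A1 gives 2 transactions, not 1
C: A2 gives 1 transaction, not 2
D: A1 gives 2 transactions, not 1
A: all counts match (1,2)

Answer: A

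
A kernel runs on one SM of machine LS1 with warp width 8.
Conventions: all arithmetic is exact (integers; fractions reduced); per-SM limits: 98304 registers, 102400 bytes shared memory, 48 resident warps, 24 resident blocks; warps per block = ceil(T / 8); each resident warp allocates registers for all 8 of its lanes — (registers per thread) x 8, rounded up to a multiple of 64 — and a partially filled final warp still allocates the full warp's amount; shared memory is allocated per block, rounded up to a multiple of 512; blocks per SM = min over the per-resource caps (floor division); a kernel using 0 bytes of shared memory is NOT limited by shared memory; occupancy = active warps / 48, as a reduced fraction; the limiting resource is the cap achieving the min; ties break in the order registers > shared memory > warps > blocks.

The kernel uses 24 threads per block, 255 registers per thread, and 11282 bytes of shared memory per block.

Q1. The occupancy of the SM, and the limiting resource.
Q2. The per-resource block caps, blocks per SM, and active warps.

Answer: occupancy 1/2, limited by shared memory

registers: 16 blocks
shared memory: 8 blocks
warps: 16 blocks
blocks: 24 blocks

Answer: 8 blocks, 24 active warps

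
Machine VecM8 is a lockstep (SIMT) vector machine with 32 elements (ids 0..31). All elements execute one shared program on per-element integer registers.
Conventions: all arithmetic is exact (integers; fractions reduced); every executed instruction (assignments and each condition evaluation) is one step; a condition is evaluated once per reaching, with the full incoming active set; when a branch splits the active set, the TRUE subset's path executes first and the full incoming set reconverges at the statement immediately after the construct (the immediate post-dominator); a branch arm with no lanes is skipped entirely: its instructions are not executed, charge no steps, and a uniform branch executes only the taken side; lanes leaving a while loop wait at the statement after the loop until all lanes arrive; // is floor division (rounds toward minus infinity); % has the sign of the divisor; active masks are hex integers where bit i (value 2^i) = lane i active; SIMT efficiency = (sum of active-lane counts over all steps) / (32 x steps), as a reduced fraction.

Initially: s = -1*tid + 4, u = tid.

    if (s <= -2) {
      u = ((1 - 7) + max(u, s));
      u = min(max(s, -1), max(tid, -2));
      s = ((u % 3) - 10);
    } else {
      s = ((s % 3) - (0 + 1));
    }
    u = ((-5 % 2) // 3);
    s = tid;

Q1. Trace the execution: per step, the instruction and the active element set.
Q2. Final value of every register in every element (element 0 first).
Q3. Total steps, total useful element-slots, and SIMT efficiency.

step 0: eval (s <= -2)               0xffffffff
step 1: u <- ((1 - 7) + max(u, s))   0xffffffc0
step 2: u <- min(max(s, -1), max(tid, -2)) 0xffffffc0
step 3: s <- ((u % 3) - 10)          0xffffffc0
step 4: s <- ((s % 3) - (0 + 1))     0x0000003f
step 5: u <- ((-5 % 2) // 3)         0xffffffff
step 6: s <- tid                     0xffffffff

Answer: 7 steps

s: 0,1,2,3,4,5,6,7,8,9,10,11,12,13,14,15,16,17,18,19,20,21,22,23,24,25,26,27,28,29,30,31
u: 0,0,0,0,0,0,0,0,0,0,0,0,0,0,0,0,0,0,0,0,0,0,0,0,0,0,0,0,0,0,0,0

steps = 7; useful = 180; efficiency = 180/224 = 45/56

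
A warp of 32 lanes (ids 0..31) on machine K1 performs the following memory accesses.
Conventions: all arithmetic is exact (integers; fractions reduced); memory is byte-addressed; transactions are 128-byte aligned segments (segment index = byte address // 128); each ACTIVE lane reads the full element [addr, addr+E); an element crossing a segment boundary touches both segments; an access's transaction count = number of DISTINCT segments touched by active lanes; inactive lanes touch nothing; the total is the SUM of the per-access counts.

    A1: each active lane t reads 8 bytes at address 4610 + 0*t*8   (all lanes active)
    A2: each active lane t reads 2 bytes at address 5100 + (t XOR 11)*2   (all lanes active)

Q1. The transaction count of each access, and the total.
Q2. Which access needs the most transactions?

A1: 1 transaction
A2: 2 transactions

Answer: 1,2; total 3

Answer: A2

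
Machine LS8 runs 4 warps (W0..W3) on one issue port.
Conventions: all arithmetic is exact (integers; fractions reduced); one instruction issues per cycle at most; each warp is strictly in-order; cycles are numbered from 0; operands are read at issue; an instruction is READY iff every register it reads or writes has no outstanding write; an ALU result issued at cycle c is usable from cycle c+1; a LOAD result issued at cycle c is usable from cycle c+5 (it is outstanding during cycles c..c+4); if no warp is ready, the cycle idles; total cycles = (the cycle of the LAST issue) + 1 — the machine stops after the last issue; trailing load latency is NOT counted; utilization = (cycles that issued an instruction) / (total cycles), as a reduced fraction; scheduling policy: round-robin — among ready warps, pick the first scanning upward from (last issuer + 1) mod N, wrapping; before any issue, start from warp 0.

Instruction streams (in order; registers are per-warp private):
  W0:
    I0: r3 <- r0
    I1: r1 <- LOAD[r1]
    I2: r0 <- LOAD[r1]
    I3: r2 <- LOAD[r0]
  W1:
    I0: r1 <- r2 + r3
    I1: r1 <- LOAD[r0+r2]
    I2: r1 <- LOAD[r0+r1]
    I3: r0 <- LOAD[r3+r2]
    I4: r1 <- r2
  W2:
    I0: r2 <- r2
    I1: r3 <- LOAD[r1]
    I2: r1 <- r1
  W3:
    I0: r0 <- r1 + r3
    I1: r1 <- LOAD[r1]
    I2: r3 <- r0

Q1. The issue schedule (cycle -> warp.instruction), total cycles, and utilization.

cycle 0: W0.I0
cycle 1: W1.I0
cycle 2: W2.I0
cycle 3: W3.I0
cycle 4: W0.I1
cycle 5: W1.I1
cycle 6: W2.I1
cycle 7: W3.I1
cycle 8: W2.I2
cycle 9: W3.I2
cycle 10: W0.I2
cycle 11: W1.I2
cycle 12: W1.I3
cycle 13: idle
cycle 14: idle
cycle 15: W0.I3
cycle 16: W1.I4

Answer: 17 cycles, utilization 15/17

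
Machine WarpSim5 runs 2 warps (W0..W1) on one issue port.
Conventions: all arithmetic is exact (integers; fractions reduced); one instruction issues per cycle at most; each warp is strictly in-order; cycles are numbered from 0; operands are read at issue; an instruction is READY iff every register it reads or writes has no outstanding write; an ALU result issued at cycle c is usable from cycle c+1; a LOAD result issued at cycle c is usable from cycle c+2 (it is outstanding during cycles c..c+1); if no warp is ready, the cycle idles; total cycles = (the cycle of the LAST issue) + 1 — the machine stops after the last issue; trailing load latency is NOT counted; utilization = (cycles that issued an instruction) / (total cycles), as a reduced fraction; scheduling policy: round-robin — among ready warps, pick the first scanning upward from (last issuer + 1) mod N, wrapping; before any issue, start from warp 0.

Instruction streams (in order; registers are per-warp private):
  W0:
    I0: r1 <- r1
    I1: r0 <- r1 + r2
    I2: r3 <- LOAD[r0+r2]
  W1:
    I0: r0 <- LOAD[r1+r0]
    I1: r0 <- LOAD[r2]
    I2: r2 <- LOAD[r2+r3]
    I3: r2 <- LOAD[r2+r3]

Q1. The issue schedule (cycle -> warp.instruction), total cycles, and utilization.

cycle 0: W0.I0
cycle 1: W1.I0
cycle 2: W0.I1
cycle 3: W1.I1
cycle 4: W0.I2
cycle 5: W1.I2
cycle 6: idle
cycle 7: W1.I3

Answer: 8 cycles, utilization 7/8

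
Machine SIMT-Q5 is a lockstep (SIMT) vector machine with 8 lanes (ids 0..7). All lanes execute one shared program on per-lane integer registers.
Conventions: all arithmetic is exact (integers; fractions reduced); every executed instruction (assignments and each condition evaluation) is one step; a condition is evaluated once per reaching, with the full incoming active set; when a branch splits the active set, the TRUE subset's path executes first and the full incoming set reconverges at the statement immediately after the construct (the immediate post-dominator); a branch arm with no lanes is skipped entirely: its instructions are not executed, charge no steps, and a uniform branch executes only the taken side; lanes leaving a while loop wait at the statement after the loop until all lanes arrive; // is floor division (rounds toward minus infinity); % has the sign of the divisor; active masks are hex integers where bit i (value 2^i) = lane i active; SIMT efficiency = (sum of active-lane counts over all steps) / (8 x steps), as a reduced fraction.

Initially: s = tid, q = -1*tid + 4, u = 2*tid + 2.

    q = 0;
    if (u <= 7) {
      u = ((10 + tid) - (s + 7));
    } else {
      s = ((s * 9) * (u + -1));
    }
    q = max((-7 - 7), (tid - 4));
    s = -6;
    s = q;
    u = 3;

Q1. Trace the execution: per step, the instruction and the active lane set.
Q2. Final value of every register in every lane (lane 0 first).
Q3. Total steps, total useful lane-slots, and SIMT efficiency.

step 0: q <- 0                       0xff
step 1: eval (u <= 7)                0xff
step 2: u <- ((10 + tid) - (s + 7))  0x07
step 3: s <- ((s * 9) * (u + -1))    0xf8
step 4: q <- max((-7 - 7), (tid - 4)) 0xff
step 5: s <- -6                      0xff
step 6: s <- q                       0xff
step 7: u <- 3                       0xff

Answer: 8 steps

s: -4,-3,-2,-1,0,1,2,3
q: -4,-3,-2,-1,0,1,2,3
u: 3,3,3,3,3,3,3,3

steps = 8; useful = 56; efficiency = 56/64 = 7/8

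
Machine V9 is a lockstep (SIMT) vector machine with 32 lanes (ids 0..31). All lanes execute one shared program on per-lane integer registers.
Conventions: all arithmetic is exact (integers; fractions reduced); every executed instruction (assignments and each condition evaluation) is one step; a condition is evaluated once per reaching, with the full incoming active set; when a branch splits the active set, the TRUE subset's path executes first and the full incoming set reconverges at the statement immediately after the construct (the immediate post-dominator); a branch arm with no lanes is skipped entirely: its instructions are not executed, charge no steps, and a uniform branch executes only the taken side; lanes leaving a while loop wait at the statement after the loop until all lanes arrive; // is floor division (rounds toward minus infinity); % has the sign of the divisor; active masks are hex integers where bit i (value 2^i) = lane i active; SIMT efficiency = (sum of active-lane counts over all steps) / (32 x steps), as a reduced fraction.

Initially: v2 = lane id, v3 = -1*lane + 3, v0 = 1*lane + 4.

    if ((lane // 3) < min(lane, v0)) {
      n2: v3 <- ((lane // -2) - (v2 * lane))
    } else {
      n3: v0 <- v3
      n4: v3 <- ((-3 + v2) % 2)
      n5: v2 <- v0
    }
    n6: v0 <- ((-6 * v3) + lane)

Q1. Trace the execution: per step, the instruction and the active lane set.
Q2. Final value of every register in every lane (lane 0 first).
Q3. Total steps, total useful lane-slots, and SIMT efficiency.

step 0: eval ((lane // 3) < min(lane, v0)) 0xffffffff
step 1: v3 <- ((lane // -2) - (v2 * lane)) 0xfffffffe
step 2: v0 <- v3                     0x00000001
step 3: v3 <- ((-3 + v2) % 2)        0x00000001
step 4: v2 <- v0                     0x00000001
step 5: v0 <- ((-6 * v3) + lane)     0xffffffff

Answer: 6 steps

v2: 3,1,2,3,4,5,6,7,8,9,10,11,12,13,14,15,16,17,18,19,20,21,22,23,24,25,26,27,28,29,30,31
v3: 1,-2,-5,-11,-18,-28,-39,-53,-68,-86,-105,-127,-150,-176,-203,-233,-264,-298,-333,-371,-410,-452,-495,-541,-588,-638,-689,-743,-798,-856,-915,-977
v0: -6,13,32,69,112,173,240,325,416,525,640,773,912,1069,1232,1413,1600,1805,2016,2245,2480,2733,2992,3269,3552,3853,4160,4485,4816,5165,5520,5893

steps = 6; useful = 98; efficiency = 98/192 = 49/96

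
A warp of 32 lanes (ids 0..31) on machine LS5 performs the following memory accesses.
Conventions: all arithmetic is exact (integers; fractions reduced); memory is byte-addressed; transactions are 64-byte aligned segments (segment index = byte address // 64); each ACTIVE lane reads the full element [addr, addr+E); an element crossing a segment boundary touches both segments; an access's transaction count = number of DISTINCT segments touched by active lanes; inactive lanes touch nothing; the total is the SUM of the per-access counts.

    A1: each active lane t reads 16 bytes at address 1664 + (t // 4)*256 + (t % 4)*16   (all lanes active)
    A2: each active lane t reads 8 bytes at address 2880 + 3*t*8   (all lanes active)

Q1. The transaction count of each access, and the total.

A1: 8 transactions
A2: 12 transactions

Answer: 8,12; total 20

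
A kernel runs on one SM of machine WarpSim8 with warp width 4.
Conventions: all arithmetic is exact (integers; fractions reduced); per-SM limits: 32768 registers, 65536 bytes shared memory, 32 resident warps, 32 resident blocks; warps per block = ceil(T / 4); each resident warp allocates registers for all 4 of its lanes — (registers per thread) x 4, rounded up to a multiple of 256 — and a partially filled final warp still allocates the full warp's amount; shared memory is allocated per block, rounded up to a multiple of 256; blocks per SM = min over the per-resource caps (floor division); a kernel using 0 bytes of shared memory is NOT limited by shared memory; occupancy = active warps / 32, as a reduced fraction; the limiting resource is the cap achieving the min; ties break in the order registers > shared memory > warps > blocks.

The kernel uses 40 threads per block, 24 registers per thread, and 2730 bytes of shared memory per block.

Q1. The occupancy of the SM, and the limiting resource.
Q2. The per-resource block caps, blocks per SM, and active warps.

Answer: occupancy 15/16, limited by warps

registers: 12 blocks
shared memory: 23 blocks
warps: 3 blocks
blocks: 32 blocks

Answer: 3 blocks, 30 active warps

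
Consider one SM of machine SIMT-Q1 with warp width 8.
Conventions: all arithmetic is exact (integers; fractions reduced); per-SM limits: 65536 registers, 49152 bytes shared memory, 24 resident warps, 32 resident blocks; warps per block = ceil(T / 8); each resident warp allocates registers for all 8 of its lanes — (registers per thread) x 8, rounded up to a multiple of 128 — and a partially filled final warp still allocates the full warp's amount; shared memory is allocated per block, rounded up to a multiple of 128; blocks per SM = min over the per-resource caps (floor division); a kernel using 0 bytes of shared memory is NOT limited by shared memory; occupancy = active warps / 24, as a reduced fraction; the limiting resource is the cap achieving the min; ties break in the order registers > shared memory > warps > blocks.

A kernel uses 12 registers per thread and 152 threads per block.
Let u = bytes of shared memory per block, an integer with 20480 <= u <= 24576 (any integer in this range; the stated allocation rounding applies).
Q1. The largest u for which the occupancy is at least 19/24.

Answer: u = 24576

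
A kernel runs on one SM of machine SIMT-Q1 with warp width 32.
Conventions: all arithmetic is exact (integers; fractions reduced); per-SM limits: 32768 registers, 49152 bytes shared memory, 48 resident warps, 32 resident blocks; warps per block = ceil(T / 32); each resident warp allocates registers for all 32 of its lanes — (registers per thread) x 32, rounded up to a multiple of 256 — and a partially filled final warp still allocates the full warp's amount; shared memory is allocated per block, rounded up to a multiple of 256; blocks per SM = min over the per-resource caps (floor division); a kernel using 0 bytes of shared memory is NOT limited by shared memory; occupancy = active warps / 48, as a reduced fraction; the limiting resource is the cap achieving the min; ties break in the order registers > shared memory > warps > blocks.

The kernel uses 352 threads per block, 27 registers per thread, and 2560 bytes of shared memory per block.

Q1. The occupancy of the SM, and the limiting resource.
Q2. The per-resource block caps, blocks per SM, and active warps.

Answer: occupancy 11/24, limited by registers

registers: 2 blocks
shared memory: 19 blocks
warps: 4 blocks
blocks: 32 blocks

Answer: 2 blocks, 22 active warps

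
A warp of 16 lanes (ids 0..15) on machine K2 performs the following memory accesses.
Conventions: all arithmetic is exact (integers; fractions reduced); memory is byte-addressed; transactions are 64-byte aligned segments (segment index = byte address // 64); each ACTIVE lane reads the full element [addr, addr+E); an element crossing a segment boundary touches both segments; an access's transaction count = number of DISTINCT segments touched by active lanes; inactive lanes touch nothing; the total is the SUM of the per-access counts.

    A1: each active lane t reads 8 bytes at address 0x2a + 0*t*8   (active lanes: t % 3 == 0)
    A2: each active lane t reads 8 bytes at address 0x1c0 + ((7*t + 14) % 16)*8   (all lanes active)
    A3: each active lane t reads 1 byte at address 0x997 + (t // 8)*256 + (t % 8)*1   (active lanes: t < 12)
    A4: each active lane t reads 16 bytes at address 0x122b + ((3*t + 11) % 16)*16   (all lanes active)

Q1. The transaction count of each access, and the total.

A1: 1 transaction
A2: 2 transactions
A3: 2 transactions
A4: 5 transactions

Answer: 1,2,2,5; total 10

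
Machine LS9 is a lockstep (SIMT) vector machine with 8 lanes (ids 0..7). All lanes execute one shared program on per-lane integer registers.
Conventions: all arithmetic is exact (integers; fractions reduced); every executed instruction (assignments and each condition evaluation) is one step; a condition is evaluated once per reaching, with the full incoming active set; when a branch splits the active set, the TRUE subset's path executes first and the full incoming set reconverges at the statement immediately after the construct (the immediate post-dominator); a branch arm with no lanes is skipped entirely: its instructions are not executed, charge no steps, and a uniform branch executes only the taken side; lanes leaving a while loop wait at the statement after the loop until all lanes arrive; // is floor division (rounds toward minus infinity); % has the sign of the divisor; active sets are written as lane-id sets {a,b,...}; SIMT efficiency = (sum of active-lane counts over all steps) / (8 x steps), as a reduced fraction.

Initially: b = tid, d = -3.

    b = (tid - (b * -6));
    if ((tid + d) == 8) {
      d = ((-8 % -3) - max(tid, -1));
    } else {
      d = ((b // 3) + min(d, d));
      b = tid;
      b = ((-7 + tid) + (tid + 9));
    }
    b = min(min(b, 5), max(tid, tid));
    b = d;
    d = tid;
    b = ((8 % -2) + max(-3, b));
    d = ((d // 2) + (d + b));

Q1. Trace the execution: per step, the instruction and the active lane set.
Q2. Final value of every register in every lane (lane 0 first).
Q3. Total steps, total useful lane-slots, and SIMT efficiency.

step 0: b <- (tid - (b * -6))        {0,1,2,3,4,5,6,7}
step 1: eval ((tid + d) == 8)        {0,1,2,3,4,5,6,7}
step 2: d <- ((b // 3) + min(d, d))  {0,1,2,3,4,5,6,7}
step 3: b <- tid                     {0,1,2,3,4,5,6,7}
step 4: b <- ((-7 + tid) + (tid + 9)) {0,1,2,3,4,5,6,7}
step 5: b <- min(min(b, 5), max(tid, tid)) {0,1,2,3,4,5,6,7}
step 6: b <- d                       {0,1,2,3,4,5,6,7}
step 7: d <- tid                     {0,1,2,3,4,5,6,7}
step 8: b <- ((8 % -2) + max(-3, b)) {0,1,2,3,4,5,6,7}
step 9: d <- ((d // 2) + (d + b))    {0,1,2,3,4,5,6,7}

Answer: 10 steps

b: -3,-1,1,4,6,8,11,13
d: -3,0,4,8,12,15,20,23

steps = 10; useful = 80; efficiency = 80/80 = 1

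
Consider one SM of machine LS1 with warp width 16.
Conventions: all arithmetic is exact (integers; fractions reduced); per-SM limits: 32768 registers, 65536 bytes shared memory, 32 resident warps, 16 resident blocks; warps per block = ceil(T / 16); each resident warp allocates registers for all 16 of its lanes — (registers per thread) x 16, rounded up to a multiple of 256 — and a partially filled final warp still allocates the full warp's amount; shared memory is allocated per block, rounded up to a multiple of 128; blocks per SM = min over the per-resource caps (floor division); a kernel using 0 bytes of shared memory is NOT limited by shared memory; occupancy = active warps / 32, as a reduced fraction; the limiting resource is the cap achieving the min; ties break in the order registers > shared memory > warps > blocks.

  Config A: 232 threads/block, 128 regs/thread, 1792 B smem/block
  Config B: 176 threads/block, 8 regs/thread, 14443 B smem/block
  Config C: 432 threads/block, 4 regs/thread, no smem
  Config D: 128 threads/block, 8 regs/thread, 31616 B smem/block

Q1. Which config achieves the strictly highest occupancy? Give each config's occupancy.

occupancies: A 15/32, B 11/16, C 27/32, D 1/2

Answer: C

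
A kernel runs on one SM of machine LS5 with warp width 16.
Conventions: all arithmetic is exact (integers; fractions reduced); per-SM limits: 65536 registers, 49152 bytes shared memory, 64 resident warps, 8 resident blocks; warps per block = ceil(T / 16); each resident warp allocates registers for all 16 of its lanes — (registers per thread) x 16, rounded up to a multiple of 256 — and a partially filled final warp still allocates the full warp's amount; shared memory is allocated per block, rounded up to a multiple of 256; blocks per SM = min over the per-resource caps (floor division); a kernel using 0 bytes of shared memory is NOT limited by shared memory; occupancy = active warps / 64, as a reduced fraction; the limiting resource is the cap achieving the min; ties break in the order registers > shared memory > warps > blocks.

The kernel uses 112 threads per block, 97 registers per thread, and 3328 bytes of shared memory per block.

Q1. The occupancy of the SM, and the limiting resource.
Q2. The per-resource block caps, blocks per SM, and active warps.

Answer: occupancy 35/64, limited by registers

registers: 5 blocks
shared memory: 14 blocks
warps: 9 blocks
blocks: 8 blocks

Answer: 5 blocks, 35 active warps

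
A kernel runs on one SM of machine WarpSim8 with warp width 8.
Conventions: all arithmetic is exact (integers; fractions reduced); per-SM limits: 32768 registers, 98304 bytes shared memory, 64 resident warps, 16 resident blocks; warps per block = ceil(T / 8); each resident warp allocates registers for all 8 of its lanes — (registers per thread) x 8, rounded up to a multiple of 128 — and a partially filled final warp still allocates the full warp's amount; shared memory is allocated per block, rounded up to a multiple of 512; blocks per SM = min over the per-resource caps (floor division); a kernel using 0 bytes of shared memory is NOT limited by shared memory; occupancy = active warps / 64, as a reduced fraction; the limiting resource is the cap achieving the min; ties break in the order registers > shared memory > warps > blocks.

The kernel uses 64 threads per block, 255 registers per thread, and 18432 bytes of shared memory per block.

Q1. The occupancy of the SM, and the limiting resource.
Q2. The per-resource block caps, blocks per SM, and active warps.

Answer: occupancy 1/4, limited by registers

registers: 2 blocks
shared memory: 5 blocks
warps: 8 blocks
blocks: 16 blocks

Answer: 2 blocks, 16 active warps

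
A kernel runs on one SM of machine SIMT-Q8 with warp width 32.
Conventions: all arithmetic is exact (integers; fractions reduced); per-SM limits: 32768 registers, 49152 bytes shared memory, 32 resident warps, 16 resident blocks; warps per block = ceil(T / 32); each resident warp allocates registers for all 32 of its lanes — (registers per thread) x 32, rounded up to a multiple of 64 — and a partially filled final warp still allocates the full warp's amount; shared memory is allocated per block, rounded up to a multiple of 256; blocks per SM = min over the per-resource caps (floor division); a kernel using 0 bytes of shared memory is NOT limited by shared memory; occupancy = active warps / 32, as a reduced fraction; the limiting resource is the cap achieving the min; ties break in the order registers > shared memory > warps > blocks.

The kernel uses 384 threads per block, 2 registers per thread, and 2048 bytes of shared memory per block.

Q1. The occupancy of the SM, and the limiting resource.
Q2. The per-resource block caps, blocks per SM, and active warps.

Answer: occupancy 3/4, limited by warps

registers: 42 blocks
shared memory: 24 blocks
warps: 2 blocks
blocks: 16 blocks

Answer: 2 blocks, 24 active warps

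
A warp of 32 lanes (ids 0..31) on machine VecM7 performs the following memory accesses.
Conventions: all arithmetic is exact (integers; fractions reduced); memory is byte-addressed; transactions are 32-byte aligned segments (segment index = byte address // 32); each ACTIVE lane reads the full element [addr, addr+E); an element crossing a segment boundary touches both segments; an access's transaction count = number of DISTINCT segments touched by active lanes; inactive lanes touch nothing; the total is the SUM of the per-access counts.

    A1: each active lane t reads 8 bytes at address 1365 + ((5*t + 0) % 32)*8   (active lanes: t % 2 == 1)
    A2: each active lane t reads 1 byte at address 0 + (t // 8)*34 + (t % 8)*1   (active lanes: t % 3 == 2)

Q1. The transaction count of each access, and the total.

A1: 9 transactions
A2: 4 transactions

Answer: 9,4; total 13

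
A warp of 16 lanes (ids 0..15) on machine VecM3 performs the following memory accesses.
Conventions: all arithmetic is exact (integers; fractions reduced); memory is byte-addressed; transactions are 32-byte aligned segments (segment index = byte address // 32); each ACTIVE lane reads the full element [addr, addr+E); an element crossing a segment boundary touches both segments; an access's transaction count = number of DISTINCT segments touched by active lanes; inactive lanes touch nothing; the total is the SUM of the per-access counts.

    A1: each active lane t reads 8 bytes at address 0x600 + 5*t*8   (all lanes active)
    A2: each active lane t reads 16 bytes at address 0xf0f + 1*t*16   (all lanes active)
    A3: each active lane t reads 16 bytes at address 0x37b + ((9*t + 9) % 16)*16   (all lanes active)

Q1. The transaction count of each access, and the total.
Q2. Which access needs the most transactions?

A1: 16 transactions
A2: 9 transactions
A3: 9 transactions

Answer: 16,9,9; total 34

Answer: A1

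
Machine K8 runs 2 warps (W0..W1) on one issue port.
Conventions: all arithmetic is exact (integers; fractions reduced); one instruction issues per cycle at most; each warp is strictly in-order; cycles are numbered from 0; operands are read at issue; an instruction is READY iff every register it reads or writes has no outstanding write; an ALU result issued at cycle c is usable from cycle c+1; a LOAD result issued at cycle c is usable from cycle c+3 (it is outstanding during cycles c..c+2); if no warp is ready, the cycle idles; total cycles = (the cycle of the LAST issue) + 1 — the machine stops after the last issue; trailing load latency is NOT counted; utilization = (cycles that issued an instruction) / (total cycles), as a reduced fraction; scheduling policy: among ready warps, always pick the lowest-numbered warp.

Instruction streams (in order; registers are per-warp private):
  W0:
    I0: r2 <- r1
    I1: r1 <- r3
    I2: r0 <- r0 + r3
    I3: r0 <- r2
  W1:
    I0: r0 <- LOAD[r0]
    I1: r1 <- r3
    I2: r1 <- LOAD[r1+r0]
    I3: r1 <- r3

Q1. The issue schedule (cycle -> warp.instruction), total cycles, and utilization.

cycle 0: W0.I0
cycle 1: W0.I1
cycle 2: W0.I2
cycle 3: W0.I3
cycle 4: W1.I0
cycle 5: W1.I1
cycle 6: idle
cycle 7: W1.I2
cycle 8: idle
cycle 9: idle
cycle 10: W1.I3

Answer: 11 cycles, utilization 8/11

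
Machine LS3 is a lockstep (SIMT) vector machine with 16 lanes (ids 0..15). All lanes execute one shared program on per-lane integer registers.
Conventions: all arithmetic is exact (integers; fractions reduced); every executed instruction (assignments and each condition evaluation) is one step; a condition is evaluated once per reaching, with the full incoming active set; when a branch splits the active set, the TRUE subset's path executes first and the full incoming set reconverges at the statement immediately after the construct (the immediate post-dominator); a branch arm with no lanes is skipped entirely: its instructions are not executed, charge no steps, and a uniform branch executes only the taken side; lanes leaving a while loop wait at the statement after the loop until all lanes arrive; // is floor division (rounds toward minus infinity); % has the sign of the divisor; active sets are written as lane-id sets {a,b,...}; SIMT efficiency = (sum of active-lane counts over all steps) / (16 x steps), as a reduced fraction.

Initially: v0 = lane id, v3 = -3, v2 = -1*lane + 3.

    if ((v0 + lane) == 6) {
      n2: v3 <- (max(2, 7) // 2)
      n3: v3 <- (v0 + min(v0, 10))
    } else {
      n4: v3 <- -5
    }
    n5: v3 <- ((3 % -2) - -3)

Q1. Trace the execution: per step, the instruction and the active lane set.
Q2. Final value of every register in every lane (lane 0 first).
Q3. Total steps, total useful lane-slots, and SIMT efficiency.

step 0: eval ((v0 + lane) == 6)      {0,1,2,3,4,5,6,7,8,9,10,11,12,13,14,15}
step 1: v3 <- (max(2, 7) // 2)       {3}
step 2: v3 <- (v0 + min(v0, 10))     {3}
step 3: v3 <- -5                     {0,1,2,4,5,6,7,8,9,10,11,12,13,14,15}
step 4: v3 <- ((3 % -2) - -3)        {0,1,2,3,4,5,6,7,8,9,10,11,12,13,14,15}

Answer: 5 steps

v0: 0,1,2,3,4,5,6,7,8,9,10,11,12,13,14,15
v3: 2,2,2,2,2,2,2,2,2,2,2,2,2,2,2,2
v2: 3,2,1,0,-1,-2,-3,-4,-5,-6,-7,-8,-9,-10,-11,-12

steps = 5; useful = 49; efficiency = 49/80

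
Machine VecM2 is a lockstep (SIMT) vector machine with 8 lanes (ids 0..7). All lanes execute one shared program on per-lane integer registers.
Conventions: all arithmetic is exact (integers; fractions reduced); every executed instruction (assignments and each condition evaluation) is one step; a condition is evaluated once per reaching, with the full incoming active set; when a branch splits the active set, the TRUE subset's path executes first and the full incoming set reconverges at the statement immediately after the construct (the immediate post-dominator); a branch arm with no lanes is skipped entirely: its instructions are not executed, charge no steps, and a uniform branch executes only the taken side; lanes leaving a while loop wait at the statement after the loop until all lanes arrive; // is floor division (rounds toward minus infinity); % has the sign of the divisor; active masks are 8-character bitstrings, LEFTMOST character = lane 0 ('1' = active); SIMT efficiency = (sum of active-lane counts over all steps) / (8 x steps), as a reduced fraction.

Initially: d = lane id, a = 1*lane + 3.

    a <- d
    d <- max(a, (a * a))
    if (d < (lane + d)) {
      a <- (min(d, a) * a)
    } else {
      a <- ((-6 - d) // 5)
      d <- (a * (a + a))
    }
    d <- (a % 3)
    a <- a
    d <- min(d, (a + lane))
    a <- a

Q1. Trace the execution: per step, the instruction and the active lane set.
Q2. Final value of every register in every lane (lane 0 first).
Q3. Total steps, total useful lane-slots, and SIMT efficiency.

step 0: a <- d                       11111111
step 1: d <- max(a, (a * a))         11111111
step 2: eval (d < (lane + d))        11111111
step 3: a <- (min(d, a) * a)         01111111
step 4: a <- ((-6 - d) // 5)         10000000
step 5: d <- (a * (a + a))           10000000
step 6: d <- (a % 3)                 11111111
step 7: a <- a                       11111111
step 8: d <- min(d, (a + lane))      11111111
step 9: a <- a                       11111111

Answer: 10 steps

d: -2,1,1,0,1,1,0,1
a: -2,1,4,9,16,25,36,49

steps = 10; useful = 65; efficiency = 65/80 = 13/16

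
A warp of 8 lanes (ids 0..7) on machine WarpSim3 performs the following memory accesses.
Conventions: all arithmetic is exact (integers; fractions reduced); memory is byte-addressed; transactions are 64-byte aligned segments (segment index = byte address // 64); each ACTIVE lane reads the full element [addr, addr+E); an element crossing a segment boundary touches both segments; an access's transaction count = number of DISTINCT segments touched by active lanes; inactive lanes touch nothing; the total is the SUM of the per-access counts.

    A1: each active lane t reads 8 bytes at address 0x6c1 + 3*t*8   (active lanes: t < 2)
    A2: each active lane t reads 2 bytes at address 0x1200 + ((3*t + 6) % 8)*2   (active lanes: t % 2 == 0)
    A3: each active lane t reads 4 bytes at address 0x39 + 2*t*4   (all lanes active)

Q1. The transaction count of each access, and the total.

A1: 1 transaction
A2: 1 transaction
A3: 2 transactions

Answer: 1,1,2; total 4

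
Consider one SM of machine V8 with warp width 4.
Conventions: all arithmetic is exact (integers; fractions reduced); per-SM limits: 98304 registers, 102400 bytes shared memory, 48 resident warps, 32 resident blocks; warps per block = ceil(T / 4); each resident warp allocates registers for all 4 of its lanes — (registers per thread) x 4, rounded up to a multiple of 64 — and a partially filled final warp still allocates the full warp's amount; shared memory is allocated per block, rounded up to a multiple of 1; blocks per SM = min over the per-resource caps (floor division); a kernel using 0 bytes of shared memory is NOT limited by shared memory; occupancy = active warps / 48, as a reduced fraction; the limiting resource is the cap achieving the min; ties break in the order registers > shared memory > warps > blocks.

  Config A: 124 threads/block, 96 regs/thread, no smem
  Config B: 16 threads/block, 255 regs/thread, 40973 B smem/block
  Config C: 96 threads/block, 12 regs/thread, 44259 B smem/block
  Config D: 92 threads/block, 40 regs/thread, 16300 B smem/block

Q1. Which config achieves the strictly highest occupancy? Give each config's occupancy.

occupancies: A 31/48, B 1/6, C 1, D 23/24

Answer: C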